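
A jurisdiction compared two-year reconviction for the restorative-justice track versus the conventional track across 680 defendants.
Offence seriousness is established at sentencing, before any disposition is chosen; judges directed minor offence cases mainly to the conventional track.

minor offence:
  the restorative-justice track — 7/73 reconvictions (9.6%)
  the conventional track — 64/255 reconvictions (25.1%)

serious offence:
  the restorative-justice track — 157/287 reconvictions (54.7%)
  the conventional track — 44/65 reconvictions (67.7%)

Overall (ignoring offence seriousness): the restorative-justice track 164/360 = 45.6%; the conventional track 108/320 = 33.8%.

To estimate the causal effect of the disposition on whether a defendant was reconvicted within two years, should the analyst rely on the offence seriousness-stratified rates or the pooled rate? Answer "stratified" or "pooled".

stratified

The stratified and pooled comparisons disagree (the restorative-justice track wins within each offence seriousness; the conventional track wins overall), so the answer turns on the causal role of offence seriousness.
Here offence seriousness is a common cause — it drives both which disposition a case falls under and the outcome. The crude comparison mixes populations; the stratum-specific rates are the causally relevant ones.
Within each level — minor offence: 9.6% vs 25.1%; serious offence: 54.7% vs 67.7% — the restorative-justice track is lower every time.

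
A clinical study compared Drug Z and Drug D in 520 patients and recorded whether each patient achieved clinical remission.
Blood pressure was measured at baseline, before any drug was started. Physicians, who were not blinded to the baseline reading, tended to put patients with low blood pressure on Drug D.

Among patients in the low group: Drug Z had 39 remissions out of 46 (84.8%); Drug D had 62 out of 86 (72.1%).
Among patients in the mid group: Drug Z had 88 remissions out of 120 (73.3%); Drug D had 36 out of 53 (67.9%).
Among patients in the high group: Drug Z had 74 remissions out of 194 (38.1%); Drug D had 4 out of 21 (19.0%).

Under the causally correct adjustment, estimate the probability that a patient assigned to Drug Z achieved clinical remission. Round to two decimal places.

The blood pressure-specific comparison favours Drug Z throughout, but the pooled figures favour Drug D. The question is whether to condition on blood pressure.
Blood pressure differs across drugs for reasons unrelated to any effect of the drug itself, and it separately predicts the outcome — a classic confounder. We must compare within blood pressure levels.
Standardising Drug Z to the population blood pressure mix: 0.254·39/46 + 0.333·88/120 + 0.413·74/194 = 0.617.

0.62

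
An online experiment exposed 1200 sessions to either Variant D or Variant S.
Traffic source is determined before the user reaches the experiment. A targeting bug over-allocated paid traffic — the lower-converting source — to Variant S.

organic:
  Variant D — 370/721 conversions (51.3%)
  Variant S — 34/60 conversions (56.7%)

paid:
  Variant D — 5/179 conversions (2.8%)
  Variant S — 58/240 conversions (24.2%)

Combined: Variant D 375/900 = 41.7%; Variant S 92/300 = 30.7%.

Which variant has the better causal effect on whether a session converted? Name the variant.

Variant S

Traffic source satisfies the back-door criterion: it is not a descendant of the variant, and it blocks the spurious path from variant to outcome. Adjusting for it (i.e., using the within-traffic source rates) gives the causal effect.
Within each level — organic: 51.3% vs 56.7%; paid: 2.8% vs 24.2% — Variant S is higher every time.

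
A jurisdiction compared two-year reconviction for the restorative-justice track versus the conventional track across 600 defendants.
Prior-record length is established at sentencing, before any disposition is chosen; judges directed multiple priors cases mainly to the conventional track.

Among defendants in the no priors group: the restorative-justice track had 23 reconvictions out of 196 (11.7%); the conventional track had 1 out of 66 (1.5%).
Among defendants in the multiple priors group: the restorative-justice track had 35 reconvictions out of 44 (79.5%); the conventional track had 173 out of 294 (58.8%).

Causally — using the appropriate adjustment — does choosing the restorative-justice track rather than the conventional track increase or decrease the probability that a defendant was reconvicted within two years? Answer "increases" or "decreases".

increases

Prior-record length is set before the disposition has any effect — it is not caused by the disposition — and it independently drives the outcome. That makes it a confounder, so the causal comparison is within prior-record length levels.
Within each level — no priors: 11.7% vs 1.5%; multiple priors: 79.5% vs 58.8% — the conventional track is lower every time.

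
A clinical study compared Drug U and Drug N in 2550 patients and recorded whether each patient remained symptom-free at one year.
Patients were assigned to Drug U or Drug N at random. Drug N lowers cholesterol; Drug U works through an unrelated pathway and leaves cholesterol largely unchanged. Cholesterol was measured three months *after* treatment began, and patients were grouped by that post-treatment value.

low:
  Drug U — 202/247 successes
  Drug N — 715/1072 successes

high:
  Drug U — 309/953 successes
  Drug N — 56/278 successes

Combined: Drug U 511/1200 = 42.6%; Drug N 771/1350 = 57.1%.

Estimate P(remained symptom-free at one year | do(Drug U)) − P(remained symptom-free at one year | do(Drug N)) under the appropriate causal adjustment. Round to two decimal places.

-0.15

Drug U is higher inside every cholesterol stratum but Drug N is higher in aggregate. Whether to stratify depends on how cholesterol relates to the drug.
Cholesterol is downstream of the drug. One should not condition on a consequence of treatment, so the overall rates are the right comparison.
The causal difference is the pooled difference: 0.426 − 0.571 = -0.145.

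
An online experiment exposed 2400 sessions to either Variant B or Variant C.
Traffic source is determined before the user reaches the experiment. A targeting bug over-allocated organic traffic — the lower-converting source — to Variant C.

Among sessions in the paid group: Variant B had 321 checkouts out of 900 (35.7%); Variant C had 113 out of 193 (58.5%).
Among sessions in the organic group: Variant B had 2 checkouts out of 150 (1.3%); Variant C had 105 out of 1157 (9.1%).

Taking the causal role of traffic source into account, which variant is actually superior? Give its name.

Variant C

The traffic source-specific comparison favours Variant C throughout, but the pooled figures favour Variant B. The question is whether to condition on traffic source.
The imbalance in traffic source arose from how sessions were allocated, not from anything the variant did; and traffic source independently affects the outcome. The pooled gap is confounded — condition on traffic source.
Within each level — paid: 35.7% vs 58.5%; organic: 1.3% vs 9.1% — Variant C is higher every time.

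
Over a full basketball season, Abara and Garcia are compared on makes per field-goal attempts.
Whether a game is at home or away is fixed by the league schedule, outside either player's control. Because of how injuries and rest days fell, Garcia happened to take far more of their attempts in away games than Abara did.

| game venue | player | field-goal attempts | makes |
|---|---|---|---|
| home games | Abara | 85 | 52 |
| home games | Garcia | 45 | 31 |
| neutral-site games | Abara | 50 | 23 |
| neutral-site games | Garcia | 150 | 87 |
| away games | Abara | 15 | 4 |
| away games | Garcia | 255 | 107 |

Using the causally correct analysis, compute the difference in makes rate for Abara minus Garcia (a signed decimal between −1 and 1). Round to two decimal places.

The game venue-specific comparison favours Garcia throughout, but the pooled figures favour Abara. The question is whether to condition on game venue.
Game venue differs across players for reasons unrelated to any effect of the player itself, and it separately predicts the outcome — a classic confounder. We must compare within game venue levels.
Adjusting over the population distribution of game venue: 0.217·(0.612−0.689) + 0.333·(0.460−0.580) + 0.450·(0.267−0.420) = -0.126.

-0.13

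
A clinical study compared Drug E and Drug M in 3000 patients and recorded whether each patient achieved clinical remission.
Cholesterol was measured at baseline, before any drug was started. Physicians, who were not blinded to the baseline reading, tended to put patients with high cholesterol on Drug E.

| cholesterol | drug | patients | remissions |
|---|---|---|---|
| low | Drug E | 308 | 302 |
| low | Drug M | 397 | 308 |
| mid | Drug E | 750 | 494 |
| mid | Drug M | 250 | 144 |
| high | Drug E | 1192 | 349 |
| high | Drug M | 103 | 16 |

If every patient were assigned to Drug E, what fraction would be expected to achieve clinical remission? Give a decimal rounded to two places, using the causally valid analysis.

0.58

Within every cholesterol level Drug E has the higher rate, yet pooled Drug M does — Simpson's reversal.
Cholesterol differs across drugs for reasons unrelated to any effect of the drug itself, and it separately predicts the outcome — a classic confounder. We must compare within cholesterol levels.
Standardising Drug E to the population cholesterol mix: 0.235·302/308 + 0.333·494/750 + 0.432·349/1192 = 0.576.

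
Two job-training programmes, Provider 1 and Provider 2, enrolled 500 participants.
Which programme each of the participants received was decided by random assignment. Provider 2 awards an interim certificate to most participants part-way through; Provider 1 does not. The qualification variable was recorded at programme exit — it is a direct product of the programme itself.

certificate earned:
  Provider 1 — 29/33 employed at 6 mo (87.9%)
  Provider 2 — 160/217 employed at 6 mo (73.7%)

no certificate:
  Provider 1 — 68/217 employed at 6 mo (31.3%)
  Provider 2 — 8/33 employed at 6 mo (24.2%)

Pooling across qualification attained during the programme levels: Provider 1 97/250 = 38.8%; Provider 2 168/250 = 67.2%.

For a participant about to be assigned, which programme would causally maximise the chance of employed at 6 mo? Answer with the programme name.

The qualification attained during the programme-specific comparison favours Provider 1 throughout, but the pooled figures favour Provider 2. The question is whether to condition on qualification attained during the programme.
Because the programme influences qualification attained during the programme, qualification attained during the programme is a post-treatment mediator, not a confounder. Stratifying on it would bias the estimate; the causal effect is the crude pooled difference.
Pooled: Provider 1 38.8% vs Provider 2 67.2%; Provider 2 is higher overall.

Provider 2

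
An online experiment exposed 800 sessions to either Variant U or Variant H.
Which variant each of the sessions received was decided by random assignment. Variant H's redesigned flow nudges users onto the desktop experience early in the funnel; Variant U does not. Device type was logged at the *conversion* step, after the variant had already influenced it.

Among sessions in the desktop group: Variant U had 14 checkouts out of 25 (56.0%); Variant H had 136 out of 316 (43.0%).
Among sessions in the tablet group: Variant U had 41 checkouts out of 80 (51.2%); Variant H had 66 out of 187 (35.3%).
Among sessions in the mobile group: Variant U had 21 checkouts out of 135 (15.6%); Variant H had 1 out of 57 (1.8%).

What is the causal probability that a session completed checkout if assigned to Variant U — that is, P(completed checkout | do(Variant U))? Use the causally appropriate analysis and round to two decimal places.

Device type is recorded after the variant and is itself shifted by it — it sits on the causal path from variant to outcome. Conditioning on a mediator would strip out part of the effect we want; the pooled comparison gives the total causal effect.
So P(outcome | do(Variant U)) is just the pooled rate for Variant U: 76/240 = 0.317.

0.32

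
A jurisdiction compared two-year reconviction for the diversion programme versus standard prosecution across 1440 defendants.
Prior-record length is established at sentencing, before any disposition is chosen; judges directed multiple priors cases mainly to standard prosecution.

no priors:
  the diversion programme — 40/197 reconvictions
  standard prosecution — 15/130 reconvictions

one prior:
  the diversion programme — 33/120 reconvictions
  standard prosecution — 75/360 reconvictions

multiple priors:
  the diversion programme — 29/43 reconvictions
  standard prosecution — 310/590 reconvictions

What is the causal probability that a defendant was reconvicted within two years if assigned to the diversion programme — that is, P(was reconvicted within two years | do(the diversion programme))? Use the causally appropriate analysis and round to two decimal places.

The prior-record length-specific comparison favours standard prosecution throughout, but the pooled figures favour the diversion programme. The question is whether to condition on prior-record length.
Prior-record length is set before the disposition has any effect — it is not caused by the disposition — and it independently drives the outcome. That makes it a confounder, so the causal comparison is within prior-record length levels.
Standardising the diversion programme to the population prior-record length mix: 0.227·40/197 + 0.333·33/120 + 0.440·29/43 = 0.434.

0.43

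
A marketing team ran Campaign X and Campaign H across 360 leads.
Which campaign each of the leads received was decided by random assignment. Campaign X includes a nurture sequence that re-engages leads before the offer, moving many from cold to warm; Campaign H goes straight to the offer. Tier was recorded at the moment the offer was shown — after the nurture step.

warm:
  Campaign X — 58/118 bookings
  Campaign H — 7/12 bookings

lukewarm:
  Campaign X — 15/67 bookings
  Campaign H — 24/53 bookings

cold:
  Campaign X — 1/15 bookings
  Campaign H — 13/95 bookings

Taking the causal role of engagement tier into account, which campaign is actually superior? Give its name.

Campaign X

Stratifying would compare campaigns among leads the campaigns themselves sorted into engagement tier groups — a form of selection on an intermediate. The unconditioned pooled rates give the total causal effect.
Pooled: Campaign X 37.0% vs Campaign H 27.5%; Campaign X is higher overall.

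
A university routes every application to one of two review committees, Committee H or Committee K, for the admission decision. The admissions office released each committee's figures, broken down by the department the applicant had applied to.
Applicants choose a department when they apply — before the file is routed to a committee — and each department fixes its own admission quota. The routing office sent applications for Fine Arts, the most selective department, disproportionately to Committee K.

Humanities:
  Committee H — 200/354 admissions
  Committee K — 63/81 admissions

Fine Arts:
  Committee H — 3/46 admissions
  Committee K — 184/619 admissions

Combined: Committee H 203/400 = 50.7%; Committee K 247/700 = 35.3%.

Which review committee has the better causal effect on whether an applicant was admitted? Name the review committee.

Committee K is higher inside every department stratum but Committee H is higher in aggregate. Whether to stratify depends on how department relates to the review committee.
Since department is a pre-existing factor (not a product of the review committee) and it affects the outcome on its own, it is a confounder. The stratified rates, not the pooled rate, identify the causal effect.
Within each level — Humanities: 56.5% vs 77.8%; Fine Arts: 6.5% vs 29.7% — Committee K is higher every time.

Committee K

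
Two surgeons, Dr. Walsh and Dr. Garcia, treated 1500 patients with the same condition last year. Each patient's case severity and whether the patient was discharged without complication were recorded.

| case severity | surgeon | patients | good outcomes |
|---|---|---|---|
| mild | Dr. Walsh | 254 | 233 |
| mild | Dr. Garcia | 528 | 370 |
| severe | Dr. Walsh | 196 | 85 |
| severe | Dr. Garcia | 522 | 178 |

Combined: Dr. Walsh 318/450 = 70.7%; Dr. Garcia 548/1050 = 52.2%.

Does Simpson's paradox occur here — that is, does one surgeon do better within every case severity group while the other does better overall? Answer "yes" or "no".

no

Within each case severity level (mild 91.7% vs 70.1%; severe 43.4% vs 34.1%), Dr. Walsh has the higher rate every time. Pooled: 70.7% vs 52.2% — Dr. Walsh has the higher rate overall. They agree.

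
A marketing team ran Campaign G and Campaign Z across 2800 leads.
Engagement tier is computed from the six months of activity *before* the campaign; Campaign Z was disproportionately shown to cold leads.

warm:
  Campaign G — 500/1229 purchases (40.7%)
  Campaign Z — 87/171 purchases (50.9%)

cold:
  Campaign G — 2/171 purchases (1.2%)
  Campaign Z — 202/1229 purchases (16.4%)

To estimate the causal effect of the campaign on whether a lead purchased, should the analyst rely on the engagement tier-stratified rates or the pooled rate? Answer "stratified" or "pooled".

Here engagement tier is a common cause — it drives both which campaign a case falls under and the outcome. The crude comparison mixes populations; the stratum-specific rates are the causally relevant ones.
Within each level — warm: 40.7% vs 50.9%; cold: 1.2% vs 16.4% — Campaign Z is higher every time.

stratified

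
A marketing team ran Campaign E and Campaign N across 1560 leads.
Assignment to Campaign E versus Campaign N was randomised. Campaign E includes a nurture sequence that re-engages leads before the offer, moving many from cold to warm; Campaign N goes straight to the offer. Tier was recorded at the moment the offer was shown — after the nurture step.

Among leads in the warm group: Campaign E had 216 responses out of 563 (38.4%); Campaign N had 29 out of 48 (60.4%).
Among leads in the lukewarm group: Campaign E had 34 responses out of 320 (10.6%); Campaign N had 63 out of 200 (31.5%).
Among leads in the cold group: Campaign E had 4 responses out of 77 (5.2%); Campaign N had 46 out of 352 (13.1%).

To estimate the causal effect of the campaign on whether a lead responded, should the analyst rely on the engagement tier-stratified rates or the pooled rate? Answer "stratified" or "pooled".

Engagement tier is downstream of the campaign. One should not condition on a consequence of treatment, so the overall rates are the right comparison.
Pooled: Campaign E 26.5% vs Campaign N 23.0%; Campaign E is higher overall.

pooled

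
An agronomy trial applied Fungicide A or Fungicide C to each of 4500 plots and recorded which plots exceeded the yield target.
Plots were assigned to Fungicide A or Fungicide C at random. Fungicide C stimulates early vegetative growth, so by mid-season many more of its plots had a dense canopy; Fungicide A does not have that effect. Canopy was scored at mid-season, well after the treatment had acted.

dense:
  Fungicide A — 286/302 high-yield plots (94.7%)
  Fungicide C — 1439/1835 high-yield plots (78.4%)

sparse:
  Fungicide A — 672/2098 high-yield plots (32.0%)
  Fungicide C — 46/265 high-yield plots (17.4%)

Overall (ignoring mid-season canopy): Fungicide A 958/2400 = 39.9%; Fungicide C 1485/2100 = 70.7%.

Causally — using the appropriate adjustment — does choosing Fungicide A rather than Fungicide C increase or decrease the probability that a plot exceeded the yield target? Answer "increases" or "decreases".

The mid-season canopy-specific comparison favours Fungicide A throughout, but the pooled figures favour Fungicide C. The question is whether to condition on mid-season canopy.
Mid-season canopy is downstream of the fungicide. One should not condition on a consequence of treatment, so the overall rates are the right comparison.
Pooled: Fungicide A 39.9% vs Fungicide C 70.7%; Fungicide C is higher overall.

decreases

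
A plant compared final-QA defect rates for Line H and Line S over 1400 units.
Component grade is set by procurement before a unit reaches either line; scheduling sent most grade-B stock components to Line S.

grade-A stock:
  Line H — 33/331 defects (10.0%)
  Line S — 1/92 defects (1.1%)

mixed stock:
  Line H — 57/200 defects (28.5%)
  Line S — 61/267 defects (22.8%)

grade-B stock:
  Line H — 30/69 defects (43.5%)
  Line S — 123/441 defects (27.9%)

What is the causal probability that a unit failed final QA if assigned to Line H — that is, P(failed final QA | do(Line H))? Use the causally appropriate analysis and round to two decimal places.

0.28

The stratified and pooled comparisons disagree (Line S wins within each component grade; Line H wins overall), so the answer turns on the causal role of component grade.
Here component grade is a common cause — it drives both which line a case falls under and the outcome. The crude comparison mixes populations; the stratum-specific rates are the causally relevant ones.
Standardising Line H to the population component grade mix: 0.302·33/331 + 0.334·57/200 + 0.364·30/69 = 0.284.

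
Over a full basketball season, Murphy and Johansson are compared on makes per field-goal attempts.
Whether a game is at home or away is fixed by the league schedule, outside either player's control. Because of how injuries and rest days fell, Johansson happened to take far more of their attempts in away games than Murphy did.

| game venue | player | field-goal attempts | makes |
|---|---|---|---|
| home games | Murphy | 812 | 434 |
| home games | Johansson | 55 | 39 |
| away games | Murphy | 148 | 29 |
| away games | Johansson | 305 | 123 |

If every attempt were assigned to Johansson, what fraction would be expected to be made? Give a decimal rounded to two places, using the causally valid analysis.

Here game venue is a common cause — it drives both which player a case falls under and the outcome. The crude comparison mixes populations; the stratum-specific rates are the causally relevant ones.
Standardising Johansson to the population game venue mix: 0.657·39/55 + 0.343·123/305 = 0.604.

0.60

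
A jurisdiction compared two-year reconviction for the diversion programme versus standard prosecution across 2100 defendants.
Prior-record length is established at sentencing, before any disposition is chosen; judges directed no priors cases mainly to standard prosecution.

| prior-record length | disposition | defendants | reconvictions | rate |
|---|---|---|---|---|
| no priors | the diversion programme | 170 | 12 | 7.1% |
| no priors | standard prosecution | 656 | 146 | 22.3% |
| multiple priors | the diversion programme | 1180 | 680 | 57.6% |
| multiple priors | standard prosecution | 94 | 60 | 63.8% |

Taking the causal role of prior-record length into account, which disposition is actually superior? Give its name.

the diversion programme

The stratified and pooled comparisons disagree (the diversion programme wins within each prior-record length; standard prosecution wins overall), so the answer turns on the causal role of prior-record length.
Prior-record length is set before the disposition has any effect — it is not caused by the disposition — and it independently drives the outcome. That makes it a confounder, so the causal comparison is within prior-record length levels.
Within each level — no priors: 7.1% vs 22.3%; multiple priors: 57.6% vs 63.8% — the diversion programme is lower every time.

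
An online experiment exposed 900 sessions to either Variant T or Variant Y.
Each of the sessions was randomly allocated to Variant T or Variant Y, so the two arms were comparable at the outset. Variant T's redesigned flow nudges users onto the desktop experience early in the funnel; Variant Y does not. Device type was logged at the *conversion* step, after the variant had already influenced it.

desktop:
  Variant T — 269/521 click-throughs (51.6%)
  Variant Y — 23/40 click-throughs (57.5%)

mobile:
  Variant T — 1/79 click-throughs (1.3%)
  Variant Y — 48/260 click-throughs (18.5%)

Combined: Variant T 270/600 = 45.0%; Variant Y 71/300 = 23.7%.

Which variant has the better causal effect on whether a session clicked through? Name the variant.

Variant T

Within every device type level Variant Y has the higher rate, yet pooled Variant T does — Simpson's reversal.
Because the variant influences device type, device type is a post-treatment mediator, not a confounder. Stratifying on it would bias the estimate; the causal effect is the crude pooled difference.
Pooled: Variant T 45.0% vs Variant Y 23.7%; Variant T is higher overall.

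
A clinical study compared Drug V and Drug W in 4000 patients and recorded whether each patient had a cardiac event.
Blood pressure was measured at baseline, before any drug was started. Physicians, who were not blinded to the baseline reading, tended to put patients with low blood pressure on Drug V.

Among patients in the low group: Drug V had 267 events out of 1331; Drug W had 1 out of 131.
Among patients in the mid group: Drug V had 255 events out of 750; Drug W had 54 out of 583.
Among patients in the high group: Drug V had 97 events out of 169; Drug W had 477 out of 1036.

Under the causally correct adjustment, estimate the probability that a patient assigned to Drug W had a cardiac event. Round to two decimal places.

0.17

Since blood pressure is a pre-existing factor (not a product of the drug) and it affects the outcome on its own, it is a confounder. The stratified rates, not the pooled rate, identify the causal effect.
Standardising Drug W to the population blood pressure mix: 0.365·1/131 + 0.333·54/583 + 0.301·477/1036 = 0.172.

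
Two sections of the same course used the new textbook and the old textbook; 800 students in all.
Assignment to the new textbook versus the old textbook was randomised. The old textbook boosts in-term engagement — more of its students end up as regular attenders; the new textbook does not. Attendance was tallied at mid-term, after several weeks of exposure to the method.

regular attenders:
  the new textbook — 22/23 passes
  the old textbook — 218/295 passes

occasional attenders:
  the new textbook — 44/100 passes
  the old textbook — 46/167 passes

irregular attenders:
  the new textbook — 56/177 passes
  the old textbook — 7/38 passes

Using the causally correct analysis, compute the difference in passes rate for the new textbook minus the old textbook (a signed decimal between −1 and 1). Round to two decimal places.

-0.14

Within every mid-term attendance level the new textbook has the higher rate, yet pooled the old textbook does — Simpson's reversal.
Because the teaching method influences mid-term attendance, mid-term attendance is a post-treatment mediator, not a confounder. Stratifying on it would bias the estimate; the causal effect is the crude pooled difference.
The causal difference is the pooled difference: 0.407 − 0.542 = -0.135.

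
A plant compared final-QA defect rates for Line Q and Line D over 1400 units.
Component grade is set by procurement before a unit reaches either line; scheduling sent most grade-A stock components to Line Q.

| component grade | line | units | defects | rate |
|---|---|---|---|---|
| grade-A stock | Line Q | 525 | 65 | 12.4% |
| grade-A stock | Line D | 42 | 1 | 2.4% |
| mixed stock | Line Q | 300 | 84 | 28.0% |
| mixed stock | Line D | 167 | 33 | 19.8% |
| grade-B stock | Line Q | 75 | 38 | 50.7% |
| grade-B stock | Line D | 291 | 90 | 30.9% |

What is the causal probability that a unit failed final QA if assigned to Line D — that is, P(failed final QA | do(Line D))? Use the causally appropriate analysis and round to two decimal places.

Component grade differs across lines for reasons unrelated to any effect of the line itself, and it separately predicts the outcome — a classic confounder. We must compare within component grade levels.
Standardising Line D to the population component grade mix: 0.405·1/42 + 0.334·33/167 + 0.261·90/291 = 0.156.

0.16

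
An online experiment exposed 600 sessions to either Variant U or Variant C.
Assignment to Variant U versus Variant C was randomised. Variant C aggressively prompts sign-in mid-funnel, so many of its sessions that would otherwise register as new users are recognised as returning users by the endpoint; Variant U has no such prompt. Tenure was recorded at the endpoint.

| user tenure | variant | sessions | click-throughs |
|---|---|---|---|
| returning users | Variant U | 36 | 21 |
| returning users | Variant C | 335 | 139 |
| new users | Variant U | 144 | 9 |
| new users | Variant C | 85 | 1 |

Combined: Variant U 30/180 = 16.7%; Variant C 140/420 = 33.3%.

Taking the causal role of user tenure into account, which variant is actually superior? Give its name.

Variant C

Within every user tenure level Variant U has the higher rate, yet pooled Variant C does — Simpson's reversal.
Because the variant influences user tenure, user tenure is a post-treatment mediator, not a confounder. Stratifying on it would bias the estimate; the causal effect is the crude pooled difference.
Pooled: Variant U 16.7% vs Variant C 33.3%; Variant C is higher overall.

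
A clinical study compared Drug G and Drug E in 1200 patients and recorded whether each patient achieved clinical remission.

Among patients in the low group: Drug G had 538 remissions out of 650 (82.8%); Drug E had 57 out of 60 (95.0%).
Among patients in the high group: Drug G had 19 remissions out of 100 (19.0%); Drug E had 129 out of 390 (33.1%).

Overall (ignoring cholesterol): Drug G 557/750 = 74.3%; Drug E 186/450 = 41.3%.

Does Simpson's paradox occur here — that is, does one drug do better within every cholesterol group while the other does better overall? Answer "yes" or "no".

yes

Within each cholesterol level (low 82.8% vs 95.0%; high 19.0% vs 33.1%), Drug E has the higher rate every time. Pooled: 74.3% vs 41.3% — Drug G has the higher rate overall. The two comparisons disagree.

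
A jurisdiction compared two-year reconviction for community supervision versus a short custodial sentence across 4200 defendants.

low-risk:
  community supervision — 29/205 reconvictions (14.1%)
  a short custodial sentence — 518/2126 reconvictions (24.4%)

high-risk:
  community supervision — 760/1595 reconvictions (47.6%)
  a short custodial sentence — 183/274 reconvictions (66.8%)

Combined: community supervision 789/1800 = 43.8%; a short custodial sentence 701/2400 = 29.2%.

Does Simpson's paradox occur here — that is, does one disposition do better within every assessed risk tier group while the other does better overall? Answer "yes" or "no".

Within each assessed risk tier level (low-risk 14.1% vs 24.4%; high-risk 47.6% vs 66.8%), community supervision has the lower rate every time. Pooled: 43.8% vs 29.2% — a short custodial sentence has the lower rate overall. The two comparisons disagree.

yes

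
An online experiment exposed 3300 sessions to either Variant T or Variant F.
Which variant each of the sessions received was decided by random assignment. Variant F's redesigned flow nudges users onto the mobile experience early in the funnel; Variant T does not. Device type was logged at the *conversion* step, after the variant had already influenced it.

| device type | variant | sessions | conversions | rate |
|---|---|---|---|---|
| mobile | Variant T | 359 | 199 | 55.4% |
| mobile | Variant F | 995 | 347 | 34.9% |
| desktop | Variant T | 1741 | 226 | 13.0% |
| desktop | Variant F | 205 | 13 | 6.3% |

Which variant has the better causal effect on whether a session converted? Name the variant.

Variant T is higher inside every device type stratum but Variant F is higher in aggregate. Whether to stratify depends on how device type relates to the variant.
Because the variant influences device type, device type is a post-treatment mediator, not a confounder. Stratifying on it would bias the estimate; the causal effect is the crude pooled difference.
Pooled: Variant T 20.2% vs Variant F 30.0%; Variant F is higher overall.

Variant F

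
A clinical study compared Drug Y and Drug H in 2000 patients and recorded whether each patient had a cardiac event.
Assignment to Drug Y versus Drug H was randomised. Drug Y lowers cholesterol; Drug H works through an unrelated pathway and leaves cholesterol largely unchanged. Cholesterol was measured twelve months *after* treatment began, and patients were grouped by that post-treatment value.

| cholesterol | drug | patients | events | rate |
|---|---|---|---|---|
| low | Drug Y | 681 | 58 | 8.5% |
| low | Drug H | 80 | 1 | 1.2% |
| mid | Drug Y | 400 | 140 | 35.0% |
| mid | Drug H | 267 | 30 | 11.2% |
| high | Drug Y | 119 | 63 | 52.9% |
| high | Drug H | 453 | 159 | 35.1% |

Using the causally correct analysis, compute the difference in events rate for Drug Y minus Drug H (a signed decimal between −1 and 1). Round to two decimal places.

-0.02

Cholesterol is recorded after the drug and is itself shifted by it — it sits on the causal path from drug to outcome. Conditioning on a mediator would strip out part of the effect we want; the pooled comparison gives the total causal effect.
The causal difference is the pooled difference: 0.217 − 0.237 = -0.020.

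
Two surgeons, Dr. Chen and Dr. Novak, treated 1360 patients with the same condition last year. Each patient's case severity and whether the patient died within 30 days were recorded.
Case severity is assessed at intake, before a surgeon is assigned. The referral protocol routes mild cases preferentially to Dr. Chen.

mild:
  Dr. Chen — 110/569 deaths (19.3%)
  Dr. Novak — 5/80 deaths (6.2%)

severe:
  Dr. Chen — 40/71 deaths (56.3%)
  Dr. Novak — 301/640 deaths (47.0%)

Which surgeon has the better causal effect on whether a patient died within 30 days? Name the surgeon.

Dr. Novak

The case severity-specific comparison favours Dr. Novak throughout, but the pooled figures favour Dr. Chen. The question is whether to condition on case severity.
Since case severity is a pre-existing factor (not a product of the surgeon) and it affects the outcome on its own, it is a confounder. The stratified rates, not the pooled rate, identify the causal effect.
Within each level — mild: 19.3% vs 6.2%; severe: 56.3% vs 47.0% — Dr. Novak is lower every time.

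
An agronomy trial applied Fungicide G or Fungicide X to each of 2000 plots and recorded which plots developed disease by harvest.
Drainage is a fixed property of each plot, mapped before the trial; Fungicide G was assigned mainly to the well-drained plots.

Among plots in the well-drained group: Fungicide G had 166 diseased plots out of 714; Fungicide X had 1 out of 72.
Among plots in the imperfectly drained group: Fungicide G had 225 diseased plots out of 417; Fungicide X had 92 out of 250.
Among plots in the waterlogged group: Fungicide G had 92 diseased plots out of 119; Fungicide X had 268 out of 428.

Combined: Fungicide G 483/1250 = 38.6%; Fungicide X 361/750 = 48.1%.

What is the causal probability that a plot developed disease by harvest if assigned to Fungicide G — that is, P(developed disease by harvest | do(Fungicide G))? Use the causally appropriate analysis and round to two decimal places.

Field drainage satisfies the back-door criterion: it is not a descendant of the fungicide, and it blocks the spurious path from fungicide to outcome. Adjusting for it (i.e., using the within-field drainage rates) gives the causal effect.
Standardising Fungicide G to the population field drainage mix: 0.393·166/714 + 0.334·225/417 + 0.274·92/119 = 0.483.

0.48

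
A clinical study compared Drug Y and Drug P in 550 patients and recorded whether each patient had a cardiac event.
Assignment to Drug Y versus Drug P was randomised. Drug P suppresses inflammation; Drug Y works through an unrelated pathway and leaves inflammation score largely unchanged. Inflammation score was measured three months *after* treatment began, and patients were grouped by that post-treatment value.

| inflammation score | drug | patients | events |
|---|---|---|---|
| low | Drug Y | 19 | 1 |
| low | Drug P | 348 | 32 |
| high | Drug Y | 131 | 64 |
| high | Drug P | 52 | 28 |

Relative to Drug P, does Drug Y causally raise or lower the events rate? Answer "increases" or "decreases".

increases

Inflammation score is downstream of the drug. One should not condition on a consequence of treatment, so the overall rates are the right comparison.
Pooled: Drug Y 43.3% vs Drug P 15.0%; Drug P is lower overall.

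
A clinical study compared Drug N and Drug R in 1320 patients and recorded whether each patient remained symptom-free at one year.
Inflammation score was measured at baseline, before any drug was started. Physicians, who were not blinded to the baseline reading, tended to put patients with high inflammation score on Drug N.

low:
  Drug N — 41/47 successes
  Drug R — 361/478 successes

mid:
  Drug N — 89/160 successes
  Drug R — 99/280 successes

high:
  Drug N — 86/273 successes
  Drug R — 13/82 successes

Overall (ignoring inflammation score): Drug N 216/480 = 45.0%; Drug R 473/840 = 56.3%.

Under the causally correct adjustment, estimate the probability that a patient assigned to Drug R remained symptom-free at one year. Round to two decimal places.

0.46

Nothing the drug does changes inflammation score; the imbalance is an allocation artefact. With inflammation score also predicting the outcome, the pooled figure is confounded, and the within-stratum comparison is the causal one.
Standardising Drug R to the population inflammation score mix: 0.398·361/478 + 0.333·99/280 + 0.269·13/82 = 0.461.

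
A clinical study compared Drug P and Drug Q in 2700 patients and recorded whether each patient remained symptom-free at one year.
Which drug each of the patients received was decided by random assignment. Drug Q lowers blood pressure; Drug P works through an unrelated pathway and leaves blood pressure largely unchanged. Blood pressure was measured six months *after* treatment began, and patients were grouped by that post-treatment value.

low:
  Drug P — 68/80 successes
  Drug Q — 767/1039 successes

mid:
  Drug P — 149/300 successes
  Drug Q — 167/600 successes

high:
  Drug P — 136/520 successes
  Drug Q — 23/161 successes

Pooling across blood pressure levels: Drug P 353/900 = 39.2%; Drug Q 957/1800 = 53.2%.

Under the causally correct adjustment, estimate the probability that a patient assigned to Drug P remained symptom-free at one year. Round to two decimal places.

Blood pressure lies on the pathway drug → blood pressure → outcome, so adjusting for it blocks the indirect effect. For the total causal effect of drug, use the unadjusted pooled rates.
So P(outcome | do(Drug P)) is just the pooled rate for Drug P: 353/900 = 0.392.

0.39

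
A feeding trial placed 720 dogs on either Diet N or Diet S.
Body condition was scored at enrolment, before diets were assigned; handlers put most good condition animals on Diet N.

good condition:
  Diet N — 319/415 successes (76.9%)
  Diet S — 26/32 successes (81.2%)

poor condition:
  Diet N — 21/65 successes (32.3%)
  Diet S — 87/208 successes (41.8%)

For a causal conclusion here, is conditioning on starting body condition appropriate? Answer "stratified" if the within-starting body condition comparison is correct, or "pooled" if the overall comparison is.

stratified

The starting body condition-specific comparison favours Diet S throughout, but the pooled figures favour Diet N. The question is whether to condition on starting body condition.
Here starting body condition is a common cause — it drives both which diet a case falls under and the outcome. The crude comparison mixes populations; the stratum-specific rates are the causally relevant ones.
Within each level — good condition: 76.9% vs 81.2%; poor condition: 32.3% vs 41.8% — Diet S is higher every time.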